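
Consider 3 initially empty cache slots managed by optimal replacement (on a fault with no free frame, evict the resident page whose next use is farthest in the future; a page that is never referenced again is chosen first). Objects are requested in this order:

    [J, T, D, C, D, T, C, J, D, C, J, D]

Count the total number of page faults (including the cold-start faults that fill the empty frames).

5

J -> fault, frames [J]
T -> fault, frames [J, T]
D -> fault, frames [J, T, D]
C -> fault, evict J, frames [T, D, C]
D -> hit
T -> hit
C -> hit
J -> fault, evict T, frames [D, C, J]
D -> hit
C -> hit
J -> hit
D -> hit
Page faults: 5.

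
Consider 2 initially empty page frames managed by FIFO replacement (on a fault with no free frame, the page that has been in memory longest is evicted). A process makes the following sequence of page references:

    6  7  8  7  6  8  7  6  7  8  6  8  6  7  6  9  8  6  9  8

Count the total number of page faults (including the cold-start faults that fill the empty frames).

6: fault, frames (6)
7: fault, frames (6 7)
8: fault, evict 6, frames (7 8)
7: hit
6: fault, evict 7, frames (8 6)
8: hit
7: fault, evict 8, frames (6 7)
6: hit
7: hit
8: fault, evict 6, frames (7 8)
6: fault, evict 7, frames (8 6)
8: hit
6: hit
7: fault, evict 8, frames (6 7)
6: hit
9: fault, evict 6, frames (7 9)
8: fault, evict 7, frames (9 8)
6: fault, evict 9, frames (8 6)
9: fault, evict 8, frames (6 9)
8: fault, evict 6, frames (9 8)
Page faults: 13.

13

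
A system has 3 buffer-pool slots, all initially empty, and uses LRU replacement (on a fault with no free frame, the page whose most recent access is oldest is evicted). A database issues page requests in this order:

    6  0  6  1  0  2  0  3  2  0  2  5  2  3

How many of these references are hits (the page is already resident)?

7

6: fault, frames [6]
0: fault, frames [6, 0]
6: hit
1: fault, frames [0, 6, 1]
0: hit
2: fault, evict 6, frames [1, 0, 2]
0: hit
3: fault, evict 1, frames [2, 0, 3]
2: hit
0: hit
2: hit
5: fault, evict 3, frames [0, 2, 5]
2: hit
3: fault, evict 0, frames [5, 2, 3]
Hits: 7.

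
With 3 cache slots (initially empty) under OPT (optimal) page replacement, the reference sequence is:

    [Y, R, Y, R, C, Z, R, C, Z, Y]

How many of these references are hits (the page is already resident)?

Y: miss, frames {Y}
R: miss, frames {Y,R}
Y: hit
R: hit
C: miss, frames {Y,R,C}
Z: miss, evict Y, frames {R,C,Z}
R: hit
C: hit
Z: hit
Y: miss, evict Z, frames {R,C,Y}
Hits: 5.

5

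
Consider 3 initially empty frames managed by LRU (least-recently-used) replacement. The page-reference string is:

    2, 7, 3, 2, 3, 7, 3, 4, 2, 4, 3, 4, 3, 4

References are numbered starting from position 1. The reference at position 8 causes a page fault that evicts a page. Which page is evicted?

pos 1: 2: miss, frames {2}
pos 2: 7: miss, frames {2,7}
pos 3: 3: miss, frames {2,7,3}
pos 4: 2: hit
pos 5: 3: hit
pos 6: 7: hit
pos 7: 3: hit
pos 8: 4: miss, evict 2, frames {7,3,4}
At position 8, page 2 is evicted.

2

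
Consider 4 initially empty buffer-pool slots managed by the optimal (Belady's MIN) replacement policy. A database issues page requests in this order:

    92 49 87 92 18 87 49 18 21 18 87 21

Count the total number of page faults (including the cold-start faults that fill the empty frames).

92 -> miss, frames [92]
49 -> miss, frames [92, 49]
87 -> miss, frames [92, 49, 87]
92 -> hit
18 -> miss, frames [92, 49, 87, 18]
87 -> hit
49 -> hit
18 -> hit
21 -> miss, evict 49, frames [92, 87, 18, 21]
18 -> hit
87 -> hit
21 -> hit
Page faults: 5.

5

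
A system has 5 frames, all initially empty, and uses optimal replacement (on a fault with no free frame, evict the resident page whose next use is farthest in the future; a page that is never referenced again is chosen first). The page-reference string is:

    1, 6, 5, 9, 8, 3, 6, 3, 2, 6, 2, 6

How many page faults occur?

7

1 -> miss, frames [1]
6 -> miss, frames [1, 6]
5 -> miss, frames [1, 6, 5]
9 -> miss, frames [1, 6, 5, 9]
8 -> miss, frames [1, 6, 5, 9, 8]
3 -> miss, evict 8, frames [1, 6, 5, 9, 3]
6 -> hit
3 -> hit
2 -> miss, evict 3, frames [1, 6, 5, 9, 2]
6 -> hit
2 -> hit
6 -> hit
Page faults: 7.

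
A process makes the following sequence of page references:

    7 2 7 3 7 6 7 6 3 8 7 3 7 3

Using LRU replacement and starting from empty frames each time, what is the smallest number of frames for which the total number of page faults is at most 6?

3

f=1: 14 faults
f=2: 8 faults
f=3: 6 faults
f=4: 5 faults
f=5: 5 faults
Smallest f with faults ≤ 6 is 3.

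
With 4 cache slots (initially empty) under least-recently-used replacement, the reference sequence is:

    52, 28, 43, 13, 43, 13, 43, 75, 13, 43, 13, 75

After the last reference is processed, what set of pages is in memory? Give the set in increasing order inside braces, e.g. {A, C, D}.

{13, 28, 43, 75}

52 → fault, frames {52}
28 → fault, frames {52,28}
43 → fault, frames {52,28,43}
13 → fault, frames {52,28,43,13}
43 → hit
13 → hit
43 → hit
75 → fault, evict 52, frames {28,13,43,75}
13 → hit
43 → hit
13 → hit
75 → hit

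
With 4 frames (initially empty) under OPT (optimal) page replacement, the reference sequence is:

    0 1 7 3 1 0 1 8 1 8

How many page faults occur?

0 -> miss, frames [0]
1 -> miss, frames [0, 1]
7 -> miss, frames [0, 1, 7]
3 -> miss, frames [0, 1, 7, 3]
1 -> hit
0 -> hit
1 -> hit
8 -> miss, evict 3, frames [0, 1, 7, 8]
1 -> hit
8 -> hit
Page faults: 5.

5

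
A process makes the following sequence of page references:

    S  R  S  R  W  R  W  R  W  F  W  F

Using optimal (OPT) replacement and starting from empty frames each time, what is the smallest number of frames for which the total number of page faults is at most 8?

f=1: 12 faults
f=2: 4 faults
f=3: 4 faults
f=4: 4 faults
Smallest f with faults ≤ 8 is 2.

2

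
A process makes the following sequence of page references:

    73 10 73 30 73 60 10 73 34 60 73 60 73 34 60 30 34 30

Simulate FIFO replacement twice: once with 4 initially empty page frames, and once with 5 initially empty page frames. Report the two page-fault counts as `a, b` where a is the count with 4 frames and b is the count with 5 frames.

4 frames: F F . F . F . . F . F . . . . . . . → 6 faults.
5 frames: F F . F . F . . F . . . . . . . . . → 5 faults.
5 < 6: adding a frame reduced faults, as is typical.

6, 5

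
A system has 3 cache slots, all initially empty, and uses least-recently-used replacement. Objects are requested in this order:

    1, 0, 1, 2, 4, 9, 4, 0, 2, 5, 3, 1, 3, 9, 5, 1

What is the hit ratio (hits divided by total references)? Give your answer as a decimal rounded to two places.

0.19

1: miss, frames {1}
0: miss, frames {1,0}
1: hit
2: miss, frames {0,1,2}
4: miss, evict 0, frames {1,2,4}
9: miss, evict 1, frames {2,4,9}
4: hit
0: miss, evict 2, frames {9,4,0}
2: miss, evict 9, frames {4,0,2}
5: miss, evict 4, frames {0,2,5}
3: miss, evict 0, frames {2,5,3}
1: miss, evict 2, frames {5,3,1}
3: hit
9: miss, evict 5, frames {1,3,9}
5: miss, evict 1, frames {3,9,5}
1: miss, evict 3, frames {9,5,1}
Hits: 3 of 16 references → 3/16 = 0.1875.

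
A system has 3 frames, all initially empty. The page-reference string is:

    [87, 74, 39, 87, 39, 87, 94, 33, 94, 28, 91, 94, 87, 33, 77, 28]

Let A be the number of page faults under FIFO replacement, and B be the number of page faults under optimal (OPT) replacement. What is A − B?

2

Under FIFO: F F F . . . F F . F F F F F F F → 12 faults.
Under OPT: F F F . . . F F . F F . . F F F → 10 faults.
A − B = 12 − 10 = 2.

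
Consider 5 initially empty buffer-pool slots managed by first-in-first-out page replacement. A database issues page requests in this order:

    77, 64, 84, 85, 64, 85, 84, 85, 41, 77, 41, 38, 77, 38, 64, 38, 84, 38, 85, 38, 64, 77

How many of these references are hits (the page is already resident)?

12

77: fault, frames [77]
64: fault, frames [77, 64]
84: fault, frames [77, 64, 84]
85: fault, frames [77, 64, 84, 85]
64: hit
85: hit
84: hit
85: hit
41: fault, frames [77, 64, 84, 85, 41]
77: hit
41: hit
38: fault, evict 77, frames [64, 84, 85, 41, 38]
77: fault, evict 64, frames [84, 85, 41, 38, 77]
38: hit
64: fault, evict 84, frames [85, 41, 38, 77, 64]
38: hit
84: fault, evict 85, frames [41, 38, 77, 64, 84]
38: hit
85: fault, evict 41, frames [38, 77, 64, 84, 85]
38: hit
64: hit
77: hit
Hits: 12.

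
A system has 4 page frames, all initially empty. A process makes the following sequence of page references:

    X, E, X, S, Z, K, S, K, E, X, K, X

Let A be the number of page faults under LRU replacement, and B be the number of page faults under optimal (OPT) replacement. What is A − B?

2

Under LRU: F F . F F F . . F F . . → 7 faults.
Under OPT: F F . F F F . . . . . . → 5 faults.
A − B = 7 − 5 = 2.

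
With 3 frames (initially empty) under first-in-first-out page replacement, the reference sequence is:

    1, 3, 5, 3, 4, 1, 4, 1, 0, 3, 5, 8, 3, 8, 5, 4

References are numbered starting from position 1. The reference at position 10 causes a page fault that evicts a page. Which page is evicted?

pos 1: 1 → fault, frames {1}
pos 2: 3 → fault, frames {1,3}
pos 3: 5 → fault, frames {1,3,5}
pos 4: 3 → hit
pos 5: 4 → fault, evict 1, frames {3,5,4}
pos 6: 1 → fault, evict 3, frames {5,4,1}
pos 7: 4 → hit
pos 8: 1 → hit
pos 9: 0 → fault, evict 5, frames {4,1,0}
pos 10: 3 → fault, evict 4, frames {1,0,3}
At position 10, page 4 is evicted.

4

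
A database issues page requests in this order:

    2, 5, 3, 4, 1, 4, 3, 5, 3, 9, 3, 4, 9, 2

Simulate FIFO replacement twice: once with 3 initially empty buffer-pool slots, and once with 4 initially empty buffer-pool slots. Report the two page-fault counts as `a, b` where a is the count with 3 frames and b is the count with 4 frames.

10, 7

3 frames: F F F F F . . F F F . F . F → 10 faults.
4 frames: F F F F F . . . . F . . . F → 7 faults.
7 < 10: adding a frame reduced faults, as is typical.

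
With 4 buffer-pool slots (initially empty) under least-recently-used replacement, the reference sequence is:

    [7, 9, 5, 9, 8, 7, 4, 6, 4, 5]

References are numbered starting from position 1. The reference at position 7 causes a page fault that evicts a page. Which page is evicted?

pos 1: 7 → fault, frames (7)
pos 2: 9 → fault, frames (7 9)
pos 3: 5 → fault, frames (7 9 5)
pos 4: 9 → hit
pos 5: 8 → fault, frames (7 5 9 8)
pos 6: 7 → hit
pos 7: 4 → fault, evict 5, frames (9 8 7 4)
At position 7, page 5 is evicted.

5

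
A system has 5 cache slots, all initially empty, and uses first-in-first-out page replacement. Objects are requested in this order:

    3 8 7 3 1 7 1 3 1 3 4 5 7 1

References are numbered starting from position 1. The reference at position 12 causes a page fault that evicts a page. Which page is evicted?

pos 1: 3 → miss, frames {3}
pos 2: 8 → miss, frames {3,8}
pos 3: 7 → miss, frames {3,8,7}
pos 4: 3 → hit
pos 5: 1 → miss, frames {3,8,7,1}
pos 6: 7 → hit
pos 7: 1 → hit
pos 8: 3 → hit
pos 9: 1 → hit
pos 10: 3 → hit
pos 11: 4 → miss, frames {3,8,7,1,4}
pos 12: 5 → miss, evict 3, frames {8,7,1,4,5}
At position 12, page 3 is evicted.

3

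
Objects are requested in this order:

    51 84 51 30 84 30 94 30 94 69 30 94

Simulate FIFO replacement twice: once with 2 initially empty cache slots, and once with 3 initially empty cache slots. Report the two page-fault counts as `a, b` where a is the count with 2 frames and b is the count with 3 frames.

2 frames: F F . F . . F . . F F F → 7 faults.
3 frames: F F . F . . F . . F . . → 5 faults.
5 < 7: adding a frame reduced faults, as is typical.

7, 5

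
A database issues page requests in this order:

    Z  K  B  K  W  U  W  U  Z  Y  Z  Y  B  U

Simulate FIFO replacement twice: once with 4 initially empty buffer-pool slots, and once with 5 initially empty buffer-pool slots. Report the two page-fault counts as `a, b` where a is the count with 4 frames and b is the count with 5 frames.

8, 7

4 frames: F F F . F F . . F F . . F . → 8 faults.
5 frames: F F F . F F . . . F F . . . → 7 faults.
7 < 8: adding a frame reduced faults, as is typical.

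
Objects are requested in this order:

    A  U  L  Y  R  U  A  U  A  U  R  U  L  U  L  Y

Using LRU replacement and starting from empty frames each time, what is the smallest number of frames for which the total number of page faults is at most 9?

3

f=1: 16 faults
f=2: 10 faults
f=3: 9 faults
f=4: 8 faults
f=5: 5 faults
Smallest f with faults ≤ 9 is 3.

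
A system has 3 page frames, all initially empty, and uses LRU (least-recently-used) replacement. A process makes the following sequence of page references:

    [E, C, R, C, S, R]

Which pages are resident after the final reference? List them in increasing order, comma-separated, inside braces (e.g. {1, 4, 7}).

E → miss, frames {E}
C → miss, frames {E,C}
R → miss, frames {E,C,R}
C → hit
S → miss, evict E, frames {R,C,S}
R → hit

{C, R, S}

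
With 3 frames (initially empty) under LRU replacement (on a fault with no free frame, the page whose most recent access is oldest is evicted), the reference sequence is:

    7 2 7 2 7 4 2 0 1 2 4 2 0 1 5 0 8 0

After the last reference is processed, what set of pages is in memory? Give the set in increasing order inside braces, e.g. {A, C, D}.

{0, 5, 8}

7 → miss, frames {7}
2 → miss, frames {7,2}
7 → hit
2 → hit
7 → hit
4 → miss, frames {2,7,4}
2 → hit
0 → miss, evict 7, frames {4,2,0}
1 → miss, evict 4, frames {2,0,1}
2 → hit
4 → miss, evict 0, frames {1,2,4}
2 → hit
0 → miss, evict 1, frames {4,2,0}
1 → miss, evict 4, frames {2,0,1}
5 → miss, evict 2, frames {0,1,5}
0 → hit
8 → miss, evict 1, frames {5,0,8}
0 → hit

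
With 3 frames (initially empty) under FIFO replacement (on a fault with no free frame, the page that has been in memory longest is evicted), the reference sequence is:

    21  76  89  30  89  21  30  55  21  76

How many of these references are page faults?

7

21: fault, frames {21}
76: fault, frames {21,76}
89: fault, frames {21,76,89}
30: fault, evict 21, frames {76,89,30}
89: hit
21: fault, evict 76, frames {89,30,21}
30: hit
55: fault, evict 89, frames {30,21,55}
21: hit
76: fault, evict 30, frames {21,55,76}
Page faults: 7.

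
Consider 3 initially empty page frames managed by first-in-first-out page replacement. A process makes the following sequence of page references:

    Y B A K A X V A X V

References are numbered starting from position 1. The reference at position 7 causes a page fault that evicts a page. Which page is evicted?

A

pos 1: Y: miss, frames (Y)
pos 2: B: miss, frames (Y B)
pos 3: A: miss, frames (Y B A)
pos 4: K: miss, evict Y, frames (B A K)
pos 5: A: hit
pos 6: X: miss, evict B, frames (A K X)
pos 7: V: miss, evict A, frames (K X V)
At position 7, page A is evicted.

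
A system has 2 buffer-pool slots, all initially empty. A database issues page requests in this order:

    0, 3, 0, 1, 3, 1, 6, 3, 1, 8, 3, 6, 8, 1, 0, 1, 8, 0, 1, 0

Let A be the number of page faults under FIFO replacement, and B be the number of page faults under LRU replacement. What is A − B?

-1

Under FIFO: F F . F . . F F F F F F F F F . F . F F → 15 faults.
Under LRU: F F . F F . F F F F F F F F F . F F F . → 16 faults.
A − B = 15 − 16 = -1.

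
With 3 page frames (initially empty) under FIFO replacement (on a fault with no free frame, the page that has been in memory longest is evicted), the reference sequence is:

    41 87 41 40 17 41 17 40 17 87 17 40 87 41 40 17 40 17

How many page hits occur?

10

41 -> miss, frames {41}
87 -> miss, frames {41,87}
41 -> hit
40 -> miss, frames {41,87,40}
17 -> miss, evict 41, frames {87,40,17}
41 -> miss, evict 87, frames {40,17,41}
17 -> hit
40 -> hit
17 -> hit
87 -> miss, evict 40, frames {17,41,87}
17 -> hit
40 -> miss, evict 17, frames {41,87,40}
87 -> hit
41 -> hit
40 -> hit
17 -> miss, evict 41, frames {87,40,17}
40 -> hit
17 -> hit
Hits: 10.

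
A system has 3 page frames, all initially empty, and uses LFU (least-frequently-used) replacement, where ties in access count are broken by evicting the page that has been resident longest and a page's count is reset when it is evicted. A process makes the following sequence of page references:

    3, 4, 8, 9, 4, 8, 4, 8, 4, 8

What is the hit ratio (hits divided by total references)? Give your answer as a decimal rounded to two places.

3: fault, frames {3}
4: fault, frames {3,4}
8: fault, frames {3,4,8}
9: fault, evict 3, frames {4,8,9}
4: hit
8: hit
4: hit
8: hit
4: hit
8: hit
Hits: 6 of 10 references → 6/10 = 0.6000.

0.60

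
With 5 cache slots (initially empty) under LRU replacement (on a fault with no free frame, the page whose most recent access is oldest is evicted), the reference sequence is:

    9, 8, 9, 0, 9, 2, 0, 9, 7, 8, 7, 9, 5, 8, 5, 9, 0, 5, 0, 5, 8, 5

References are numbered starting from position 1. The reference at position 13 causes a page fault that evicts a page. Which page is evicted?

2

pos 1: 9 → fault, frames (9)
pos 2: 8 → fault, frames (9 8)
pos 3: 9 → hit
pos 4: 0 → fault, frames (8 9 0)
pos 5: 9 → hit
pos 6: 2 → fault, frames (8 0 9 2)
pos 7: 0 → hit
pos 8: 9 → hit
pos 9: 7 → fault, frames (8 2 0 9 7)
pos 10: 8 → hit
pos 11: 7 → hit
pos 12: 9 → hit
pos 13: 5 → fault, evict 2, frames (0 8 7 9 5)
At position 13, page 2 is evicted.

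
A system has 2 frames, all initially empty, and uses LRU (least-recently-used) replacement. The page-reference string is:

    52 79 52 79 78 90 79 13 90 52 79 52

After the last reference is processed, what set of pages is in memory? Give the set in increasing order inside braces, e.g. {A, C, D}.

52 -> fault, frames [52]
79 -> fault, frames [52, 79]
52 -> hit
79 -> hit
78 -> fault, evict 52, frames [79, 78]
90 -> fault, evict 79, frames [78, 90]
79 -> fault, evict 78, frames [90, 79]
13 -> fault, evict 90, frames [79, 13]
90 -> fault, evict 79, frames [13, 90]
52 -> fault, evict 13, frames [90, 52]
79 -> fault, evict 90, frames [52, 79]
52 -> hit

{52, 79}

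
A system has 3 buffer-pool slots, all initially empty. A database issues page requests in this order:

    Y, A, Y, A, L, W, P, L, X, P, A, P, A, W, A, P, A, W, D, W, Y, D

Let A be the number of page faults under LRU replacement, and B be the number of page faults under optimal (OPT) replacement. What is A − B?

1

Under LRU: F F . . F F F . F . F . . F . . . . F . F . → 10 faults.
Under OPT: F F . . F F F . F . . . . F . . . . F . F . → 9 faults.
A − B = 10 − 9 = 1.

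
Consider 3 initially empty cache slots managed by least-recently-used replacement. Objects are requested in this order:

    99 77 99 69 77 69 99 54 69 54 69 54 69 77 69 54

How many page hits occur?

11

99 → fault, frames [99]
77 → fault, frames [99, 77]
99 → hit
69 → fault, frames [77, 99, 69]
77 → hit
69 → hit
99 → hit
54 → fault, evict 77, frames [69, 99, 54]
69 → hit
54 → hit
69 → hit
54 → hit
69 → hit
77 → fault, evict 99, frames [54, 69, 77]
69 → hit
54 → hit
Hits: 11.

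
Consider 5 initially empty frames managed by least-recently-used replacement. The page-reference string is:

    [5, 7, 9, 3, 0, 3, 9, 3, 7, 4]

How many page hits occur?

5 → fault, frames (5)
7 → fault, frames (5 7)
9 → fault, frames (5 7 9)
3 → fault, frames (5 7 9 3)
0 → fault, frames (5 7 9 3 0)
3 → hit
9 → hit
3 → hit
7 → hit
4 → fault, evict 5, frames (0 9 3 7 4)
Hits: 4.

4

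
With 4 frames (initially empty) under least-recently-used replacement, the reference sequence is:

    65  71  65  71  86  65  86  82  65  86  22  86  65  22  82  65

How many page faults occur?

5

65 → miss, frames (65)
71 → miss, frames (65 71)
65 → hit
71 → hit
86 → miss, frames (65 71 86)
65 → hit
86 → hit
82 → miss, frames (71 65 86 82)
65 → hit
86 → hit
22 → miss, evict 71, frames (82 65 86 22)
86 → hit
65 → hit
22 → hit
82 → hit
65 → hit
Page faults: 5.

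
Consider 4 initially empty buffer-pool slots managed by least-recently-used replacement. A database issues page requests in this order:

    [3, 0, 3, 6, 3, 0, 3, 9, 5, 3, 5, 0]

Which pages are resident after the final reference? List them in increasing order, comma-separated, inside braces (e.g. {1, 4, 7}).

{0, 3, 5, 9}

3: fault, frames (3)
0: fault, frames (3 0)
3: hit
6: fault, frames (0 3 6)
3: hit
0: hit
3: hit
9: fault, frames (6 0 3 9)
5: fault, evict 6, frames (0 3 9 5)
3: hit
5: hit
0: hit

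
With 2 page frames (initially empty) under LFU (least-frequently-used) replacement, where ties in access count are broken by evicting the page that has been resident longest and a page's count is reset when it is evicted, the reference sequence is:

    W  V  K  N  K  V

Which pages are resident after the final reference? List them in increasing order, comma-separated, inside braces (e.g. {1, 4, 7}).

W → fault, frames [W]
V → fault, frames [W, V]
K → fault, evict W, frames [V, K]
N → fault, evict V, frames [K, N]
K → hit
V → fault, evict N, frames [K, V]

{K, V}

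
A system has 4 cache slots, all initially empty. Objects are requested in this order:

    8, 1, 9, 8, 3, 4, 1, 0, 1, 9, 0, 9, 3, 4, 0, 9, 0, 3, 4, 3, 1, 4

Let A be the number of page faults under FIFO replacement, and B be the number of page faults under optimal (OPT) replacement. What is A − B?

Under FIFO: F F F . F F . F F F . . F F F . . . . . F . → 12 faults.
Under OPT: F F F . F F . F . . . . . F . . . . . . F . → 8 faults.
A − B = 12 − 8 = 4.

4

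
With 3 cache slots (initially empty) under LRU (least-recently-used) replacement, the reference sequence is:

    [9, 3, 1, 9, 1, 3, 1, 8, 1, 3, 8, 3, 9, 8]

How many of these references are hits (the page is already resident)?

9 -> fault, frames {9}
3 -> fault, frames {9,3}
1 -> fault, frames {9,3,1}
9 -> hit
1 -> hit
3 -> hit
1 -> hit
8 -> fault, evict 9, frames {3,1,8}
1 -> hit
3 -> hit
8 -> hit
3 -> hit
9 -> fault, evict 1, frames {8,3,9}
8 -> hit
Hits: 9.

9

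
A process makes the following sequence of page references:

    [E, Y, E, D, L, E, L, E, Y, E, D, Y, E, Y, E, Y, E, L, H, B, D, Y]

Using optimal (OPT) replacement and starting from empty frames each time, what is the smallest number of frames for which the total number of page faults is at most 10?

3

f=1: 22 faults
f=2: 11 faults
f=3: 8 faults
f=4: 6 faults
f=5: 6 faults
f=6: 6 faults
Smallest f with faults ≤ 10 is 3.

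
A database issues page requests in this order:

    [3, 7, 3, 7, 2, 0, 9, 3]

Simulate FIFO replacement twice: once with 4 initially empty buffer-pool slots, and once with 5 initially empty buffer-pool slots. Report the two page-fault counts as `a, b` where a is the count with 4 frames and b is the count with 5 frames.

6, 5

4 frames: F F . . F F F F → 6 faults.
5 frames: F F . . F F F . → 5 faults.
5 < 6: adding a frame reduced faults, as is typical.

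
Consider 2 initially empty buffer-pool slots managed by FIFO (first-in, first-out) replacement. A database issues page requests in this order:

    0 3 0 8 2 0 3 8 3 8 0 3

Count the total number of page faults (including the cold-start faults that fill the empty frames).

0 → fault, frames (0)
3 → fault, frames (0 3)
0 → hit
8 → fault, evict 0, frames (3 8)
2 → fault, evict 3, frames (8 2)
0 → fault, evict 8, frames (2 0)
3 → fault, evict 2, frames (0 3)
8 → fault, evict 0, frames (3 8)
3 → hit
8 → hit
0 → fault, evict 3, frames (8 0)
3 → fault, evict 8, frames (0 3)
Page faults: 9.

9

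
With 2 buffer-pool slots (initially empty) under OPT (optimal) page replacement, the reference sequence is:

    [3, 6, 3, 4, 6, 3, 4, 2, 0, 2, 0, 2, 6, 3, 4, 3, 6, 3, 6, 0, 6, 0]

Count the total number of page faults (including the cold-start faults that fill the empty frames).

3 → miss, frames [3]
6 → miss, frames [3, 6]
3 → hit
4 → miss, evict 3, frames [6, 4]
6 → hit
3 → miss, evict 6, frames [4, 3]
4 → hit
2 → miss, evict 4, frames [3, 2]
0 → miss, evict 3, frames [2, 0]
2 → hit
0 → hit
2 → hit
6 → miss, evict 2, frames [0, 6]
3 → miss, evict 0, frames [6, 3]
4 → miss, evict 6, frames [3, 4]
3 → hit
6 → miss, evict 4, frames [3, 6]
3 → hit
6 → hit
0 → miss, evict 3, frames [6, 0]
6 → hit
0 → hit
Page faults: 11.

11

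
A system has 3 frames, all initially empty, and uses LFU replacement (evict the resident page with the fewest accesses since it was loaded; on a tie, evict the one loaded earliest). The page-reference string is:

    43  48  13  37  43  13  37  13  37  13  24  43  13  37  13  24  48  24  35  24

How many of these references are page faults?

43 -> miss, frames (43)
48 -> miss, frames (43 48)
13 -> miss, frames (43 48 13)
37 -> miss, evict 43, frames (48 13 37)
43 -> miss, evict 48, frames (13 37 43)
13 -> hit
37 -> hit
13 -> hit
37 -> hit
13 -> hit
24 -> miss, evict 43, frames (13 37 24)
43 -> miss, evict 24, frames (13 37 43)
13 -> hit
37 -> hit
13 -> hit
24 -> miss, evict 43, frames (13 37 24)
48 -> miss, evict 24, frames (13 37 48)
24 -> miss, evict 48, frames (13 37 24)
35 -> miss, evict 24, frames (13 37 35)
24 -> miss, evict 35, frames (13 37 24)
Page faults: 12.

12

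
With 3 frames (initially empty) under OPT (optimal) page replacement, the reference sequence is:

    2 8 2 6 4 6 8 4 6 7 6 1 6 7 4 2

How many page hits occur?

8

2 → miss, frames {2}
8 → miss, frames {2,8}
2 → hit
6 → miss, frames {2,8,6}
4 → miss, evict 2, frames {8,6,4}
6 → hit
8 → hit
4 → hit
6 → hit
7 → miss, evict 8, frames {6,4,7}
6 → hit
1 → miss, evict 4, frames {6,7,1}
6 → hit
7 → hit
4 → miss, evict 1, frames {6,7,4}
2 → miss, evict 4, frames {6,7,2}
Hits: 8.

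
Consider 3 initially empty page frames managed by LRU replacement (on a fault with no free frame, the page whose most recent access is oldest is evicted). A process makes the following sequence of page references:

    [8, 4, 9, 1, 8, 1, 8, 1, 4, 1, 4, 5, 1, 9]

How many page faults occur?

8 → miss, frames {8}
4 → miss, frames {8,4}
9 → miss, frames {8,4,9}
1 → miss, evict 8, frames {4,9,1}
8 → miss, evict 4, frames {9,1,8}
1 → hit
8 → hit
1 → hit
4 → miss, evict 9, frames {8,1,4}
1 → hit
4 → hit
5 → miss, evict 8, frames {1,4,5}
1 → hit
9 → miss, evict 4, frames {5,1,9}
Page faults: 8.

8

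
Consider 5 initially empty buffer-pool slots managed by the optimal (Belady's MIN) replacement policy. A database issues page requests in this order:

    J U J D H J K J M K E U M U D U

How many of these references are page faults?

7

J -> fault, frames [J]
U -> fault, frames [J, U]
J -> hit
D -> fault, frames [J, U, D]
H -> fault, frames [J, U, D, H]
J -> hit
K -> fault, frames [J, U, D, H, K]
J -> hit
M -> fault, evict H, frames [J, U, D, K, M]
K -> hit
E -> fault, evict K, frames [J, U, D, M, E]
U -> hit
M -> hit
U -> hit
D -> hit
U -> hit
Page faults: 7.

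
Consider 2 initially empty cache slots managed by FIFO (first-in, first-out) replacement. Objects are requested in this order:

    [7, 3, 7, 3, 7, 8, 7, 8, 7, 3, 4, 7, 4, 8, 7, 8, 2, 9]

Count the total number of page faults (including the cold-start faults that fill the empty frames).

10

7: miss, frames (7)
3: miss, frames (7 3)
7: hit
3: hit
7: hit
8: miss, evict 7, frames (3 8)
7: miss, evict 3, frames (8 7)
8: hit
7: hit
3: miss, evict 8, frames (7 3)
4: miss, evict 7, frames (3 4)
7: miss, evict 3, frames (4 7)
4: hit
8: miss, evict 4, frames (7 8)
7: hit
8: hit
2: miss, evict 7, frames (8 2)
9: miss, evict 8, frames (2 9)
Page faults: 10.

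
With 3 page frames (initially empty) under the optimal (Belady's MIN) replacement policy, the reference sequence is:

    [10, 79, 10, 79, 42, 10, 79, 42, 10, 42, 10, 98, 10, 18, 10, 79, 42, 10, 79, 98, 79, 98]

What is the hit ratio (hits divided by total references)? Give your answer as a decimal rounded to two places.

10 → miss, frames [10]
79 → miss, frames [10, 79]
10 → hit
79 → hit
42 → miss, frames [10, 79, 42]
10 → hit
79 → hit
42 → hit
10 → hit
42 → hit
10 → hit
98 → miss, evict 42, frames [10, 79, 98]
10 → hit
18 → miss, evict 98, frames [10, 79, 18]
10 → hit
79 → hit
42 → miss, evict 18, frames [10, 79, 42]
10 → hit
79 → hit
98 → miss, evict 42, frames [10, 79, 98]
79 → hit
98 → hit
Hits: 15 of 22 references → 15/22 = 0.6818.

0.68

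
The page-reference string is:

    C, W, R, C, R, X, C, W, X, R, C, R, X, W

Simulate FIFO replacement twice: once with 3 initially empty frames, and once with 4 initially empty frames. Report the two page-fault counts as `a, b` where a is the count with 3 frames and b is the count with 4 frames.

8, 4

3 frames: F F F . . F F F . F . . F . → 8 faults.
4 frames: F F F . . F . . . . . . . . → 4 faults.
4 < 8: adding a frame reduced faults, as is typical.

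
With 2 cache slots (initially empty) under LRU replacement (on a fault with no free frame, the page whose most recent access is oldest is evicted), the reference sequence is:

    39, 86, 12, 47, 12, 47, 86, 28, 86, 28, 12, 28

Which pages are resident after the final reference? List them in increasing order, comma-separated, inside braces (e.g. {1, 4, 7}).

39: fault, frames [39]
86: fault, frames [39, 86]
12: fault, evict 39, frames [86, 12]
47: fault, evict 86, frames [12, 47]
12: hit
47: hit
86: fault, evict 12, frames [47, 86]
28: fault, evict 47, frames [86, 28]
86: hit
28: hit
12: fault, evict 86, frames [28, 12]
28: hit

{12, 28}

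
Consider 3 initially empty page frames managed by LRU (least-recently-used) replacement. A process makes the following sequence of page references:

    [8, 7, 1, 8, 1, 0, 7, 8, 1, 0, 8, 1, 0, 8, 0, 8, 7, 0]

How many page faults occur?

9

8 -> miss, frames (8)
7 -> miss, frames (8 7)
1 -> miss, frames (8 7 1)
8 -> hit
1 -> hit
0 -> miss, evict 7, frames (8 1 0)
7 -> miss, evict 8, frames (1 0 7)
8 -> miss, evict 1, frames (0 7 8)
1 -> miss, evict 0, frames (7 8 1)
0 -> miss, evict 7, frames (8 1 0)
8 -> hit
1 -> hit
0 -> hit
8 -> hit
0 -> hit
8 -> hit
7 -> miss, evict 1, frames (0 8 7)
0 -> hit
Page faults: 9.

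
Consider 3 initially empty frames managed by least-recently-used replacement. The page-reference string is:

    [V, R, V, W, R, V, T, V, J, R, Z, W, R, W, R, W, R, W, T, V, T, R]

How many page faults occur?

11

V → miss, frames [V]
R → miss, frames [V, R]
V → hit
W → miss, frames [R, V, W]
R → hit
V → hit
T → miss, evict W, frames [R, V, T]
V → hit
J → miss, evict R, frames [T, V, J]
R → miss, evict T, frames [V, J, R]
Z → miss, evict V, frames [J, R, Z]
W → miss, evict J, frames [R, Z, W]
R → hit
W → hit
R → hit
W → hit
R → hit
W → hit
T → miss, evict Z, frames [R, W, T]
V → miss, evict R, frames [W, T, V]
T → hit
R → miss, evict W, frames [V, T, R]
Page faults: 11.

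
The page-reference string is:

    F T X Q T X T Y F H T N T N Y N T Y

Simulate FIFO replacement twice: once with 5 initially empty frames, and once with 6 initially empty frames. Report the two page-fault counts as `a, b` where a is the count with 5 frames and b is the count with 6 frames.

8, 7

5 frames: F F F F . . . F . F . F F . . . . . → 8 faults.
6 frames: F F F F . . . F . F . F . . . . . . → 7 faults.
7 < 8: adding a frame reduced faults, as is typical.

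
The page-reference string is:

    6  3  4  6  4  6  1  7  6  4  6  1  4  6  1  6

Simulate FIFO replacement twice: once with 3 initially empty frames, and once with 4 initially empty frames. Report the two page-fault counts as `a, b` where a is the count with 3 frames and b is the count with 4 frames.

8, 6

3 frames: F F F . . . F F F F . F . . . . → 8 faults.
4 frames: F F F . . . F F F . . . . . . . → 6 faults.
6 < 8: adding a frame reduced faults, as is typical.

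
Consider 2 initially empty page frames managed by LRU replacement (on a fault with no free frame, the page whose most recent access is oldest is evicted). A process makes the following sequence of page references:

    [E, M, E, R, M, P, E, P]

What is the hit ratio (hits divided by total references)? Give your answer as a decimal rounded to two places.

E -> miss, frames {E}
M -> miss, frames {E,M}
E -> hit
R -> miss, evict M, frames {E,R}
M -> miss, evict E, frames {R,M}
P -> miss, evict R, frames {M,P}
E -> miss, evict M, frames {P,E}
P -> hit
Hits: 2 of 8 references → 2/8 = 0.2500.

0.25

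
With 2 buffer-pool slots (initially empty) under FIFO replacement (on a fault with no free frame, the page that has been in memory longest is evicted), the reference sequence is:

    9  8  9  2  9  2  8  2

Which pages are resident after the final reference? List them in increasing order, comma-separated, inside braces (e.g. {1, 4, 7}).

9: fault, frames {9}
8: fault, frames {9,8}
9: hit
2: fault, evict 9, frames {8,2}
9: fault, evict 8, frames {2,9}
2: hit
8: fault, evict 2, frames {9,8}
2: fault, evict 9, frames {8,2}

{2, 8}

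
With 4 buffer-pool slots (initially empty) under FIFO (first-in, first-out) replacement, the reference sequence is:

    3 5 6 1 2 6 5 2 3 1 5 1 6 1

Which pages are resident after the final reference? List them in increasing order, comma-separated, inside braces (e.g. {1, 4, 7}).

{1, 3, 5, 6}

3 -> miss, frames {3}
5 -> miss, frames {3,5}
6 -> miss, frames {3,5,6}
1 -> miss, frames {3,5,6,1}
2 -> miss, evict 3, frames {5,6,1,2}
6 -> hit
5 -> hit
2 -> hit
3 -> miss, evict 5, frames {6,1,2,3}
1 -> hit
5 -> miss, evict 6, frames {1,2,3,5}
1 -> hit
6 -> miss, evict 1, frames {2,3,5,6}
1 -> miss, evict 2, frames {3,5,6,1}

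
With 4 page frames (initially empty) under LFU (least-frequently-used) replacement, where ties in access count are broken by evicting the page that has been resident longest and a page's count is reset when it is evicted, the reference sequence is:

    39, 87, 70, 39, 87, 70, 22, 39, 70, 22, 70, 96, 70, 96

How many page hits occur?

39 -> fault, frames {39}
87 -> fault, frames {39,87}
70 -> fault, frames {39,87,70}
39 -> hit
87 -> hit
70 -> hit
22 -> fault, frames {39,87,70,22}
39 -> hit
70 -> hit
22 -> hit
70 -> hit
96 -> fault, evict 87, frames {39,70,22,96}
70 -> hit
96 -> hit
Hits: 9.

9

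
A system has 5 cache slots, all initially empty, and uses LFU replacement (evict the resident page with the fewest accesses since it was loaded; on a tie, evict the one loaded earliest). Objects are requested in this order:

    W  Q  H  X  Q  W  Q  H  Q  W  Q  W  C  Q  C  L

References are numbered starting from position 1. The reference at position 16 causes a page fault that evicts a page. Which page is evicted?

X

pos 1: W -> fault, frames {W}
pos 2: Q -> fault, frames {W,Q}
pos 3: H -> fault, frames {W,Q,H}
pos 4: X -> fault, frames {W,Q,H,X}
pos 5: Q -> hit
pos 6: W -> hit
pos 7: Q -> hit
pos 8: H -> hit
pos 9: Q -> hit
pos 10: W -> hit
pos 11: Q -> hit
pos 12: W -> hit
pos 13: C -> fault, frames {W,Q,H,X,C}
pos 14: Q -> hit
pos 15: C -> hit
pos 16: L -> fault, evict X, frames {W,Q,H,C,L}
At position 16, page X is evicted.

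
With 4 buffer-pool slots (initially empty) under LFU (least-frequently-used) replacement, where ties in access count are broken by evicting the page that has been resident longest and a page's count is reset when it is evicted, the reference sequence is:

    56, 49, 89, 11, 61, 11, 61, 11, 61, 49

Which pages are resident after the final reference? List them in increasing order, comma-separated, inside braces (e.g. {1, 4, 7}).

{11, 49, 61, 89}

56 -> fault, frames {56}
49 -> fault, frames {56,49}
89 -> fault, frames {56,49,89}
11 -> fault, frames {56,49,89,11}
61 -> fault, evict 56, frames {49,89,11,61}
11 -> hit
61 -> hit
11 -> hit
61 -> hit
49 -> hit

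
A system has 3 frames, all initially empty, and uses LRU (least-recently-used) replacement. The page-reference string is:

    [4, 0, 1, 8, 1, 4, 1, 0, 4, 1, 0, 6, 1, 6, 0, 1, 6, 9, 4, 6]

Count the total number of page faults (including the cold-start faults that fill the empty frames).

4 → miss, frames {4}
0 → miss, frames {4,0}
1 → miss, frames {4,0,1}
8 → miss, evict 4, frames {0,1,8}
1 → hit
4 → miss, evict 0, frames {8,1,4}
1 → hit
0 → miss, evict 8, frames {4,1,0}
4 → hit
1 → hit
0 → hit
6 → miss, evict 4, frames {1,0,6}
1 → hit
6 → hit
0 → hit
1 → hit
6 → hit
9 → miss, evict 0, frames {1,6,9}
4 → miss, evict 1, frames {6,9,4}
6 → hit
Page faults: 9.

9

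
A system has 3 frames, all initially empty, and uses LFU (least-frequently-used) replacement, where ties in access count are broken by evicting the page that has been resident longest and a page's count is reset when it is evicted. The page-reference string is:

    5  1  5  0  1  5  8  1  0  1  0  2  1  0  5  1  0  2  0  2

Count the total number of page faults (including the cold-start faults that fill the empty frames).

5 → miss, frames {5}
1 → miss, frames {5,1}
5 → hit
0 → miss, frames {5,1,0}
1 → hit
5 → hit
8 → miss, evict 0, frames {5,1,8}
1 → hit
0 → miss, evict 8, frames {5,1,0}
1 → hit
0 → hit
2 → miss, evict 0, frames {5,1,2}
1 → hit
0 → miss, evict 2, frames {5,1,0}
5 → hit
1 → hit
0 → hit
2 → miss, evict 0, frames {5,1,2}
0 → miss, evict 2, frames {5,1,0}
2 → miss, evict 0, frames {5,1,2}
Page faults: 10.

10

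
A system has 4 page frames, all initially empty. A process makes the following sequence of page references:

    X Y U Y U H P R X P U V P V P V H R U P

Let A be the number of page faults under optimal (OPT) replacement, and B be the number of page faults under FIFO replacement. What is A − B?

Under OPT: F F F . . F F F . . . F . . . . F . . . → 8 faults.
Under FIFO: F F F . . F F F F . F F F . . . F F F . → 13 faults.
A − B = 8 − 13 = -5.

-5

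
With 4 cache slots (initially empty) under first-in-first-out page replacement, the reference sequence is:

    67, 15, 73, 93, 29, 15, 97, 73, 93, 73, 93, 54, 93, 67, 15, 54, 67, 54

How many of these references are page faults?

67 → fault, frames (67)
15 → fault, frames (67 15)
73 → fault, frames (67 15 73)
93 → fault, frames (67 15 73 93)
29 → fault, evict 67, frames (15 73 93 29)
15 → hit
97 → fault, evict 15, frames (73 93 29 97)
73 → hit
93 → hit
73 → hit
93 → hit
54 → fault, evict 73, frames (93 29 97 54)
93 → hit
67 → fault, evict 93, frames (29 97 54 67)
15 → fault, evict 29, frames (97 54 67 15)
54 → hit
67 → hit
54 → hit
Page faults: 9.

9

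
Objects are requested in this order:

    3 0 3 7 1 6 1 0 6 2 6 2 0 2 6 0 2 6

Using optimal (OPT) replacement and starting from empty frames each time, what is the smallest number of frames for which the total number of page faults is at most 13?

f=1: 18 faults
f=2: 10 faults
f=3: 6 faults
f=4: 6 faults
f=5: 6 faults
f=6: 6 faults
Smallest f with faults ≤ 13 is 2.

2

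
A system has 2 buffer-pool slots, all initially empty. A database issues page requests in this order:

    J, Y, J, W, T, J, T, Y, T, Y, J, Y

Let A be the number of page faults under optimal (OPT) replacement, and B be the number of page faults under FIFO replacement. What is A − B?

-3

Under OPT: F F . F F . . F . . F . → 6 faults.
Under FIFO: F F . F F F . F F . F F → 9 faults.
A − B = 6 − 9 = -3.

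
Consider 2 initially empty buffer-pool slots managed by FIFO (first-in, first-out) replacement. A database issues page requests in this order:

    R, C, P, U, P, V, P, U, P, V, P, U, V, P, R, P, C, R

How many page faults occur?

R → miss, frames {R}
C → miss, frames {R,C}
P → miss, evict R, frames {C,P}
U → miss, evict C, frames {P,U}
P → hit
V → miss, evict P, frames {U,V}
P → miss, evict U, frames {V,P}
U → miss, evict V, frames {P,U}
P → hit
V → miss, evict P, frames {U,V}
P → miss, evict U, frames {V,P}
U → miss, evict V, frames {P,U}
V → miss, evict P, frames {U,V}
P → miss, evict U, frames {V,P}
R → miss, evict V, frames {P,R}
P → hit
C → miss, evict P, frames {R,C}
R → hit
Page faults: 14.

14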